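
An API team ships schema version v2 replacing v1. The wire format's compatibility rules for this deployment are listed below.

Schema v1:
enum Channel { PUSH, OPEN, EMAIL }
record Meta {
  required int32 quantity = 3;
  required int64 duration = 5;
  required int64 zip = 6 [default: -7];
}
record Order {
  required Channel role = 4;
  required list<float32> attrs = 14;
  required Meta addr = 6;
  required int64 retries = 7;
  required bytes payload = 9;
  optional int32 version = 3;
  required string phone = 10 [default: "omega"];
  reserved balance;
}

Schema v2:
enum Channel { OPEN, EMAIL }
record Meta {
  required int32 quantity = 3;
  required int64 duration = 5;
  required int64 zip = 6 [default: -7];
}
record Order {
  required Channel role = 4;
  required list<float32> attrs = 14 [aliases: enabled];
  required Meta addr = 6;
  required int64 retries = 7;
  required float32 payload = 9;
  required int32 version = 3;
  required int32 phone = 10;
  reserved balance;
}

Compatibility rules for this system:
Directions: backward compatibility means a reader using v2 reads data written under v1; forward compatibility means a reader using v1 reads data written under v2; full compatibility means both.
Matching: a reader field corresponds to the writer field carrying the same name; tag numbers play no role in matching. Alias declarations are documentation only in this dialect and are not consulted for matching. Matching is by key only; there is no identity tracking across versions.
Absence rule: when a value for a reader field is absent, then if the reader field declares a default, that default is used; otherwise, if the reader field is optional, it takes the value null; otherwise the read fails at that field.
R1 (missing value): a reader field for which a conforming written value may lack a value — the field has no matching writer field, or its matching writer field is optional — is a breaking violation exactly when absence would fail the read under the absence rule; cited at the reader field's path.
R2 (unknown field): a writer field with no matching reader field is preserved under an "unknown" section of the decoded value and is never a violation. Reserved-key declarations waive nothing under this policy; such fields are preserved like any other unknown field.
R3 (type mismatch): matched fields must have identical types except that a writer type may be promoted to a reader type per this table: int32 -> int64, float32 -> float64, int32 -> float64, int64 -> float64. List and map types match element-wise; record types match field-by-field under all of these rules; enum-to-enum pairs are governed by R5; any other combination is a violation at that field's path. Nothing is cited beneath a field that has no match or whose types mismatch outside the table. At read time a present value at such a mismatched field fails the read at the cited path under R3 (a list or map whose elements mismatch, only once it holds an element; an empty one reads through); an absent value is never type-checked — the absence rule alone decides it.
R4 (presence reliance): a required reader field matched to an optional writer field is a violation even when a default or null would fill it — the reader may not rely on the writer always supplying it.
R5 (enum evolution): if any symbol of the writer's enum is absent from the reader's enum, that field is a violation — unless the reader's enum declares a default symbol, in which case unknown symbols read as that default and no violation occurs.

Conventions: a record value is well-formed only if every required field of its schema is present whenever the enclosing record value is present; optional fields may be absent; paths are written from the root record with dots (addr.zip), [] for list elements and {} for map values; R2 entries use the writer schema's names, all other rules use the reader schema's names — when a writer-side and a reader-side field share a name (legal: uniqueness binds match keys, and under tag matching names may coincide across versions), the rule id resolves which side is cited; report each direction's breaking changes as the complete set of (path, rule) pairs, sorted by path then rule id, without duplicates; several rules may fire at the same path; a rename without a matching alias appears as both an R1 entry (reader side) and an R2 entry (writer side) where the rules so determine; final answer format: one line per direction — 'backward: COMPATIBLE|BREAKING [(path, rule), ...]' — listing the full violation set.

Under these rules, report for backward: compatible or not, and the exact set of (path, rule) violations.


in Order below, arrows point writer -> reader
backward on Order — v2 reading data written by v1:
  role <- role (Channel -> Channel, writer required)
  attrs <- attrs (list<float32> -> list<float32>, writer required)
  addr <- addr (Meta -> Meta, writer required)
  retries <- retries (int64 -> int64, writer required)
  payload <- payload (bytes -> float32, writer required)
  version <- version (int32 -> int32, writer optional)
  phone <- phone (string -> int32, writer required)
  addr.quantity <- addr.quantity (int32 -> int32, writer required)
  addr.duration <- addr.duration (int64 -> int64, writer required)
  addr.zip <- addr.zip (int64 -> int64, writer required)
  violation R3 at payload
  violation R3 at phone
  violation R5 at role
  violation R1 at version
  violation R4 at version
  => 5 violation(s): backward is BREAKING for Order

backward: BREAKING [(payload, R3), (phone, R3), (role, R5), (version, R1), (version, R4)]


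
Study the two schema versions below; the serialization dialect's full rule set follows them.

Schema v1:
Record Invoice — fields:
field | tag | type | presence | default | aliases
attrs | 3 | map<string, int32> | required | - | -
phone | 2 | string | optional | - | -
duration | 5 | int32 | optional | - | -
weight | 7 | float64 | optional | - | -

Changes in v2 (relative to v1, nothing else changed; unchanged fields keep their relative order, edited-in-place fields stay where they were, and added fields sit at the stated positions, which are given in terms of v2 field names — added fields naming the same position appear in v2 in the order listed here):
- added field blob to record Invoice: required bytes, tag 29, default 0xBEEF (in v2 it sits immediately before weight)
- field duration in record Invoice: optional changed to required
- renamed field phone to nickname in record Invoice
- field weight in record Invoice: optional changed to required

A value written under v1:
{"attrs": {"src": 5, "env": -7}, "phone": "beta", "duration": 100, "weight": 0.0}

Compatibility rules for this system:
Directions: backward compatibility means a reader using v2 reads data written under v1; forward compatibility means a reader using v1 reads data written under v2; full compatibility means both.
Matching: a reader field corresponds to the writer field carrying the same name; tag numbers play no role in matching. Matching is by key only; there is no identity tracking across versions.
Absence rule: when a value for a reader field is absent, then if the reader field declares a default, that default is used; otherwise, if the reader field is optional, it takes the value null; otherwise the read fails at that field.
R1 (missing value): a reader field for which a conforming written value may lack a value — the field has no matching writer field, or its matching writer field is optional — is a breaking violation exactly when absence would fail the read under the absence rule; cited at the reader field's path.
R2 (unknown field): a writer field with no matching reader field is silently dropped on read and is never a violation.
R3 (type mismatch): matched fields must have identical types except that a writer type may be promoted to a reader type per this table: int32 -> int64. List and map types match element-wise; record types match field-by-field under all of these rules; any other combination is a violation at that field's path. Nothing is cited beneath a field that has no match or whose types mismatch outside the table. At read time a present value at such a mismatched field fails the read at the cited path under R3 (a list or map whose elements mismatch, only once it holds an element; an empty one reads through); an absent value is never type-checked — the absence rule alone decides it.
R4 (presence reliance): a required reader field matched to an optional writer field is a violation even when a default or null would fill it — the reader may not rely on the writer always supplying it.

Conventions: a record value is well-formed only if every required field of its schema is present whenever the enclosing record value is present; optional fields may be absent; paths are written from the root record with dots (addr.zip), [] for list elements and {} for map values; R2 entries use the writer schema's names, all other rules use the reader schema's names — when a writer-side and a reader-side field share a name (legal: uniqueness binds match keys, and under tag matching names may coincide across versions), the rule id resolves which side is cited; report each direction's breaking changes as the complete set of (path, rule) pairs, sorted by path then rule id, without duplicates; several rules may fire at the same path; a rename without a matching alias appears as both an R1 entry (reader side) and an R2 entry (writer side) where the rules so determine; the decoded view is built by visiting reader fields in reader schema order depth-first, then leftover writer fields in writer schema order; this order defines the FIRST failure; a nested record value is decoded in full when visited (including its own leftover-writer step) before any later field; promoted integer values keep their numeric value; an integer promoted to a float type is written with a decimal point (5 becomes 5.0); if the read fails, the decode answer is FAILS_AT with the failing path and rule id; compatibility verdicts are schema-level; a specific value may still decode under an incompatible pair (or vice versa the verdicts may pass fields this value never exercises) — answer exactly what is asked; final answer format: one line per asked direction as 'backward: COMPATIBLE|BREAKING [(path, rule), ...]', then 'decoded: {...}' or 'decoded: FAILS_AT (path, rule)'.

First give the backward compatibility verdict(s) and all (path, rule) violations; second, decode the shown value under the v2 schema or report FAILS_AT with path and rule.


backward: BREAKING [(duration, R1), (duration, R4), (weight, R1), (weight, R4)]; decoded: {"attrs": {"src": 5, "env": -7}, "nickname": null, "duration": 100, "blob": 0xBEEF, "weight": 0.0}

each type pair in Invoice: writer, then reader
backward for Invoice (reader v2, writer v1):
  map<string, int32> -> map<string, int32>, writer required: attrs aligns to attrs
  nickname has no writer counterpart
  int32 -> int32, writer optional: duration aligns to duration
  blob has no writer counterpart
  float64 -> float64, writer optional: weight aligns to weight
  leftover writer field: phone
  breaking: (duration, R1)
  breaking: (duration, R4)
  breaking: (weight, R1)
  breaking: (weight, R4)
  backward on Invoice therefore BREAKING (4)
decoding the Invoice value with the v2 reader:
  attrs := {"src": 5, "env": -7}
  nickname := null (missing; optional => null)
  duration := 100
  blob := 0xBEEF (missing; default applied)
  weight := 0.0
  writer phone: no reader field; dropped
  => decoded: {"attrs": {"src": 5, "env": -7}, "nickname": null, "duration": 100, "blob": 0xBEEF, "weight": 0.0}


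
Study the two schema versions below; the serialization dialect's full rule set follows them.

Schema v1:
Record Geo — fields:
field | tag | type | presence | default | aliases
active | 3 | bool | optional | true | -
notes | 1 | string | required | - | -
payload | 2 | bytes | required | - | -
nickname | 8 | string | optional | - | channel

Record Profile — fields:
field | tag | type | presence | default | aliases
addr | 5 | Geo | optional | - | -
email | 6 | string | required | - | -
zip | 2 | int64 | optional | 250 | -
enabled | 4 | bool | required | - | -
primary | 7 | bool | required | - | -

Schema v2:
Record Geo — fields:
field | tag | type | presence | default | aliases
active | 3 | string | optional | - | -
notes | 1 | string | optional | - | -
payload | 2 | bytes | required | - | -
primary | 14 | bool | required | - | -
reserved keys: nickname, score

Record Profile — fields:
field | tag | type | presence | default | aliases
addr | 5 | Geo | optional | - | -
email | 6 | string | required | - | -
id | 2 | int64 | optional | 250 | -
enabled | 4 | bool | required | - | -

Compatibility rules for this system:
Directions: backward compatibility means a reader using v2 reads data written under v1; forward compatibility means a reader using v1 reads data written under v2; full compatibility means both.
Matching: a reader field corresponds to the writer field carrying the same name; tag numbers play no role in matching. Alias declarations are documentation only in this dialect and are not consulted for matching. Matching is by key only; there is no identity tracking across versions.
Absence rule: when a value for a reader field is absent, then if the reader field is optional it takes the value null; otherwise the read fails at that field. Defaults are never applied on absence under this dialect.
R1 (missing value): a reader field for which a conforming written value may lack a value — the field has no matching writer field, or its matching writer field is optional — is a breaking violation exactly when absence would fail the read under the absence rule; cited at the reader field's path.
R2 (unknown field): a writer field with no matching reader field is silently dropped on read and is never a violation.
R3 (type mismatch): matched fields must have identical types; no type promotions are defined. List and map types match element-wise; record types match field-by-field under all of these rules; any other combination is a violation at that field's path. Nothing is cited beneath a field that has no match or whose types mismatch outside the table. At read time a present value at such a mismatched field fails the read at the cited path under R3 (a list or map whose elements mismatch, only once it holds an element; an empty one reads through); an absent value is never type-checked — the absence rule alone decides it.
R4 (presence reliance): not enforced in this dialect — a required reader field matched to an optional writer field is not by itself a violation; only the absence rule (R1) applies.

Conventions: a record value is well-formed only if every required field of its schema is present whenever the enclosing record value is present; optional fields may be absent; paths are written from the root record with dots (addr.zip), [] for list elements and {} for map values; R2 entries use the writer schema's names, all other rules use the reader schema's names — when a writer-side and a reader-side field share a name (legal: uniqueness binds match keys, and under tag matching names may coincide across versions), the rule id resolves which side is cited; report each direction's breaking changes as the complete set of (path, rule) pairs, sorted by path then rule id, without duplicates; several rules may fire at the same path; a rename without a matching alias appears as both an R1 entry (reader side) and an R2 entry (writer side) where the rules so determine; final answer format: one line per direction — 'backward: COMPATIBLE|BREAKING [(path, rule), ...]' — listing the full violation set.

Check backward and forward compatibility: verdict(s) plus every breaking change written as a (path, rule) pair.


arrows below run writer -> reader for Profile
backward for Profile (reader v2, writer v1):
  addr: Geo -> Geo, writer optional; from addr
  email: string -> string, writer required; from email
  id has no writer counterpart
  enabled: bool -> bool, writer required; from enabled
  writer field zip has no reader counterpart
  writer field primary has no reader counterpart
  addr.active: bool -> string, writer optional; from addr.active
  addr.notes: string -> string, writer required; from addr.notes
  addr.payload: bytes -> bytes, writer required; from addr.payload
  addr.primary has no writer counterpart
  writer field addr.nickname has no reader counterpart
  violation R3 at addr.active
  violation R1 at addr.primary
  => backward verdict for Profile: BREAKING, 2 violation(s)
forward for Profile (reader v1, writer v2):
  addr: Geo -> Geo, writer optional; from addr
  email: string -> string, writer required; from email
  zip has no writer counterpart
  enabled: bool -> bool, writer required; from enabled
  primary has no writer counterpart
  writer field id has no reader counterpart
  addr.active: string -> bool, writer optional; from addr.active
  addr.notes: string -> string, writer optional; from addr.notes
  addr.payload: bytes -> bytes, writer required; from addr.payload
  addr.nickname has no writer counterpart
  writer field addr.primary has no reader counterpart
  violation R3 at addr.active
  violation R1 at addr.notes
  violation R1 at primary
  => forward verdict for Profile: BREAKING, 3 violation(s)

backward: BREAKING [(addr.active, R3), (addr.primary, R1)]; forward: BREAKING [(addr.active, R3), (addr.notes, R1), (primary, R1)]


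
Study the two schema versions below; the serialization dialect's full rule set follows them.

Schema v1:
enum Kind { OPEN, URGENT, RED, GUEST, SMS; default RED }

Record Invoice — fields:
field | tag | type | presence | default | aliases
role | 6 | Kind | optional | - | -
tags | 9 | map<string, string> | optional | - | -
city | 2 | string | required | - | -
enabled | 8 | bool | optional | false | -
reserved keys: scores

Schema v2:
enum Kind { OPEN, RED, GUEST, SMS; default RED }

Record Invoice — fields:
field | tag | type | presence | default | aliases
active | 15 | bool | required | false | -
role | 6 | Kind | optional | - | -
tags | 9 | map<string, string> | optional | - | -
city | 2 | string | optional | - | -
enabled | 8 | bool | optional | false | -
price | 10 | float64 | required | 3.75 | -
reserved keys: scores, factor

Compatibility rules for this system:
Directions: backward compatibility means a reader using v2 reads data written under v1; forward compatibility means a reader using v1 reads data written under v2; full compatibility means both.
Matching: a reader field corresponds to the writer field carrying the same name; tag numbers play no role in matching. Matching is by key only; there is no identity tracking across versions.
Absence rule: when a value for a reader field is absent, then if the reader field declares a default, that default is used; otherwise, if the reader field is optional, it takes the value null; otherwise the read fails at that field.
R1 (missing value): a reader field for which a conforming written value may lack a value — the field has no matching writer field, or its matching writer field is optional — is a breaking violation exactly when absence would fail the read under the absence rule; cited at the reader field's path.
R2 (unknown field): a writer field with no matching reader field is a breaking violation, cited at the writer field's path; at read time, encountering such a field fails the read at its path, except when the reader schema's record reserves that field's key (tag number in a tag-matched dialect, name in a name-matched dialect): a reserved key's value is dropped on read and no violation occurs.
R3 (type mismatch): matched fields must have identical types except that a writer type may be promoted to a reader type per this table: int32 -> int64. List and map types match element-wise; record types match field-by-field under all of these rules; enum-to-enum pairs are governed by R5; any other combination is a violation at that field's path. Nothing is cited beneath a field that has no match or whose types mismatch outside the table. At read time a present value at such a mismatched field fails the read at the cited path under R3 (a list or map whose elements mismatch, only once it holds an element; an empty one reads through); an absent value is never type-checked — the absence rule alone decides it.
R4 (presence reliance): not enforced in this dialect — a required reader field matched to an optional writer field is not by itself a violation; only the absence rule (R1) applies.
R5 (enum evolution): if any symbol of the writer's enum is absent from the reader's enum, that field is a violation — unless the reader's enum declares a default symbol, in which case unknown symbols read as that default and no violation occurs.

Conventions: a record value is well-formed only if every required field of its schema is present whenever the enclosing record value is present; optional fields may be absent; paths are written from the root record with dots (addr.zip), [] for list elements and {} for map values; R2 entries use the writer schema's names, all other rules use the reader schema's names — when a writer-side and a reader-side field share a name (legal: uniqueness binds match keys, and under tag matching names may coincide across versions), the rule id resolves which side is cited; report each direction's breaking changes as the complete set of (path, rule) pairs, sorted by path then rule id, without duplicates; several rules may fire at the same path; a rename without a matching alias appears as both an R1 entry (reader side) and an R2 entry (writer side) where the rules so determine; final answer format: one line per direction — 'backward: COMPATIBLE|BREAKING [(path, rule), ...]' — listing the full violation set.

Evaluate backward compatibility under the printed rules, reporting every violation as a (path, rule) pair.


each type pair in Invoice: writer, then reader
backward on Invoice — v2 reading data written by v1:
  no writer field matches reader active
  writer optional, Kind -> Kind: reader role maps from writer role
  writer optional, map<string, string> -> map<string, string>: reader tags maps from writer tags
  writer required, string -> string: reader city maps from writer city
  writer optional, bool -> bool: reader enabled maps from writer enabled
  no writer field matches reader price
  nothing fires on Invoice: backward is COMPATIBLE
diffs on Invoice not affecting the asked answer:
  field city in record Invoice: required changed to optional -> matters only for Invoice's forward compatibility — outside the asked direction
  added field price to record Invoice: required float64, tag 10, default 3.75 (in v2 it sits last) -> matters only for Invoice's forward compatibility — outside the asked direction
  enum Kind (field role in record Invoice): symbol URGENT removed -> no rule fires on it in Invoice's dialect; the asked verdict holds
  added field active to record Invoice: required bool, tag 15, default false (in v2 it sits immediately before role) -> matters only for Invoice's forward compatibility — outside the asked direction

backward: COMPATIBLE []


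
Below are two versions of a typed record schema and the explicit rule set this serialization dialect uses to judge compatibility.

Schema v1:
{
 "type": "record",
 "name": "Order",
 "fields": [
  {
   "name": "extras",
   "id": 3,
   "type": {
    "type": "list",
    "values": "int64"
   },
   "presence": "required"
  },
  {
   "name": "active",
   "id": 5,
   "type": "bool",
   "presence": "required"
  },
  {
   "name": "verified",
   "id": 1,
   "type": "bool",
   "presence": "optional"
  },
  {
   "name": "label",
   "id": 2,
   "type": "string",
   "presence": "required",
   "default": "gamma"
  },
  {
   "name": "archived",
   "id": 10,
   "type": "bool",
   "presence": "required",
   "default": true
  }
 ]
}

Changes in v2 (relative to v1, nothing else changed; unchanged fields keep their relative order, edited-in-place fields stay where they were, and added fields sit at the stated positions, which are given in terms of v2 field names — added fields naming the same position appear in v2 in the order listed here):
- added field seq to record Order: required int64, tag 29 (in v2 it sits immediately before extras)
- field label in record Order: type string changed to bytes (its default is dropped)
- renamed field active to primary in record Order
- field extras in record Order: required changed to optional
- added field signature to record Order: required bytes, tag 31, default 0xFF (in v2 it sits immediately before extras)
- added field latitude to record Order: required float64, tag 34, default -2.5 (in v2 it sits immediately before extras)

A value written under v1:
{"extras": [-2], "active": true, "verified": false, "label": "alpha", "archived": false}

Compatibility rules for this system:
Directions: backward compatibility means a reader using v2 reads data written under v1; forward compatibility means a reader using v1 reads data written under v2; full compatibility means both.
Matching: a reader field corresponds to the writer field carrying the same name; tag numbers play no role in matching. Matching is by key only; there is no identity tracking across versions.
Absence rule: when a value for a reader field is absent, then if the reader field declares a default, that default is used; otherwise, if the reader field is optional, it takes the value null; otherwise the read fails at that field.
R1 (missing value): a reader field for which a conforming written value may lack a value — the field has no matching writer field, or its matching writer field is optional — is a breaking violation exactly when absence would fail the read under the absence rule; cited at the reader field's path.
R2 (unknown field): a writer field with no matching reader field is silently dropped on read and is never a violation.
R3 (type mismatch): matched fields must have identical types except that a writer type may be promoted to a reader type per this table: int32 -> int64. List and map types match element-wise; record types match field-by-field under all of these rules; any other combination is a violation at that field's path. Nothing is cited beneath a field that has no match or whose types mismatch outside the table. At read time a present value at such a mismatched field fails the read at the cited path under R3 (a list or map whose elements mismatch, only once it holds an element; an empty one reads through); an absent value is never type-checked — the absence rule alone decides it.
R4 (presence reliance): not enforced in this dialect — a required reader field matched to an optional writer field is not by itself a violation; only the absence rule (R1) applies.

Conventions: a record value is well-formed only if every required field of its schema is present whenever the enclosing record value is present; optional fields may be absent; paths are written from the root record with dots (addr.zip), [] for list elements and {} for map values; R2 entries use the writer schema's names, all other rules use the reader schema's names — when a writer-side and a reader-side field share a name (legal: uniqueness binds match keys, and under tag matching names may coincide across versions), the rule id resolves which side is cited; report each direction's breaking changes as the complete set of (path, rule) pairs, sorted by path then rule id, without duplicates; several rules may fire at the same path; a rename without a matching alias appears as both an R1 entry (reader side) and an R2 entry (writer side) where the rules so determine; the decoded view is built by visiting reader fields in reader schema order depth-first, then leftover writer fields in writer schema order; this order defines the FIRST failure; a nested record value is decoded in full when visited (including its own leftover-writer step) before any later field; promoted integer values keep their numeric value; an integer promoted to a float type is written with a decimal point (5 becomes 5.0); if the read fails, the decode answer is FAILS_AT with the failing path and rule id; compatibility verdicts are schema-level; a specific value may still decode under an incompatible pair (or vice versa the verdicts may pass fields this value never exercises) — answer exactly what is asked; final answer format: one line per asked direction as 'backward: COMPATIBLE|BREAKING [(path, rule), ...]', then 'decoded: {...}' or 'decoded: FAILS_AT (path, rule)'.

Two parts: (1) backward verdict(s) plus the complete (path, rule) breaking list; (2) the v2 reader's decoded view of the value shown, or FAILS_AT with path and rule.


in Order below, arrows point writer -> reader
backward analysis of Order with v2 as reader and v1 as writer:
  no writer field matches reader seq
  no writer field matches reader signature
  no writer field matches reader latitude
  list<int64> -> list<int64>, writer required: extras aligns to extras
  no writer field matches reader primary
  bool -> bool, writer optional: verified aligns to verified
  string -> bytes, writer required: label aligns to label
  bool -> bool, writer required: archived aligns to archived
  active (writer side), unknown to reader
  violation R3 at label
  violation R1 at primary
  violation R1 at seq
  => backward: BREAKING (3)
decoding the Order value with the v2 reader:
  read fails at seq under R1 (no fill)
  => FAILS_AT (seq, R1)
the other Order changes do not affect what is asked:
  added field latitude to record Order: required float64, tag 34, default -2.5 (in v2 it sits immediately before extras) -> inert for the asked Order verdict: nothing fires
  field extras in record Order: required changed to optional -> fires only in the forward direction of Order, which is not asked here
  added field signature to record Order: required bytes, tag 31, default 0xFF (in v2 it sits immediately before extras) -> inert for the asked Order verdict: nothing fires

backward: BREAKING [(label, R3), (primary, R1), (seq, R1)]; decoded: FAILS_AT (seq, R1)


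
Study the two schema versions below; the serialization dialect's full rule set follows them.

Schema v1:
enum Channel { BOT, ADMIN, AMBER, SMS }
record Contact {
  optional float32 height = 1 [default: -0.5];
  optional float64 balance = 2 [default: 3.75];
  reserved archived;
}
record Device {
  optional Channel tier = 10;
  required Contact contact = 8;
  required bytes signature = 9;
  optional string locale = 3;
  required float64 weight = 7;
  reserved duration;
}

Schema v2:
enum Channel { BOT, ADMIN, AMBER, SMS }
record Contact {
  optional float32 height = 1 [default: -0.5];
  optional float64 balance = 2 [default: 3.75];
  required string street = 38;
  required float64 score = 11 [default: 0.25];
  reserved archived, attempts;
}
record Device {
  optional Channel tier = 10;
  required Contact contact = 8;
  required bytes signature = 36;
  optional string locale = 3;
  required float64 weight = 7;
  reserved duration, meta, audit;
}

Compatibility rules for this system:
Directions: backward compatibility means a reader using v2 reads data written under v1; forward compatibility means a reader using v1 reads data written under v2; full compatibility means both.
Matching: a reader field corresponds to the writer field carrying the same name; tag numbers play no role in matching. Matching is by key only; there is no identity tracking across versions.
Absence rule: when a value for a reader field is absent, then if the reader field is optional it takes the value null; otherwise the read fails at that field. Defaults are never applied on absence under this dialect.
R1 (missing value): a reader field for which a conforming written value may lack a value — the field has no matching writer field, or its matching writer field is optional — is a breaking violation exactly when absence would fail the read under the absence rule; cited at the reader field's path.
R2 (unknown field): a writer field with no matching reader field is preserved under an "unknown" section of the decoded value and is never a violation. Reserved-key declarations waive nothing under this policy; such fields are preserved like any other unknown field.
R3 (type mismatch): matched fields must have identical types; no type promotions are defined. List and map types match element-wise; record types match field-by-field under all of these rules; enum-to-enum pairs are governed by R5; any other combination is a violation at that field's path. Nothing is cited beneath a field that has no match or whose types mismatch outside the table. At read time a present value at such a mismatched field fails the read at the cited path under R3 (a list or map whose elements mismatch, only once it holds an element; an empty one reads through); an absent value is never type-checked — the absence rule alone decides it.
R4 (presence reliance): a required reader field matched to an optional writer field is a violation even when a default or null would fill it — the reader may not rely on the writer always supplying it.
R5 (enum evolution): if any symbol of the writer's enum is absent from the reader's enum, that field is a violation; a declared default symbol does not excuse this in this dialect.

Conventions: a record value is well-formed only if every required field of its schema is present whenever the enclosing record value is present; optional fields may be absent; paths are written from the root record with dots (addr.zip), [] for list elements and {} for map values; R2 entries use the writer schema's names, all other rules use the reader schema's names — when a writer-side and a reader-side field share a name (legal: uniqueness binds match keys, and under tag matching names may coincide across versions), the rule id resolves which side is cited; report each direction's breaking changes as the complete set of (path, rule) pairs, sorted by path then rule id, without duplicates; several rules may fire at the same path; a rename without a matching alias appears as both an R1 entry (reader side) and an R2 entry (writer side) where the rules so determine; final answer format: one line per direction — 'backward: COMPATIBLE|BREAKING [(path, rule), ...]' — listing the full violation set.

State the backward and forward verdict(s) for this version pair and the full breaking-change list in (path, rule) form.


backward: BREAKING [(contact.score, R1), (contact.street, R1)]; forward: COMPATIBLE []

arrows below run writer -> reader for Device
backward pass over Device, reader schema v2, writer schema v1:
  writer optional, Channel -> Channel: reader tier maps from writer tier
  writer required, Contact -> Contact: reader contact maps from writer contact
  writer required, bytes -> bytes: reader signature maps from writer signature
  writer optional, string -> string: reader locale maps from writer locale
  writer required, float64 -> float64: reader weight maps from writer weight
  writer optional, float32 -> float32: reader contact.height maps from writer contact.height
  writer optional, float64 -> float64: reader contact.balance maps from writer contact.balance
  contact.street: no writer match
  contact.score: no writer match
  breaking: (contact.score, R1)
  breaking: (contact.street, R1)
  => backward verdict for Device: BREAKING, 2 violation(s)
forward pass over Device, reader schema v1, writer schema v2:
  writer optional, Channel -> Channel: reader tier maps from writer tier
  writer required, Contact -> Contact: reader contact maps from writer contact
  writer required, bytes -> bytes: reader signature maps from writer signature
  writer optional, string -> string: reader locale maps from writer locale
  writer required, float64 -> float64: reader weight maps from writer weight
  writer optional, float32 -> float32: reader contact.height maps from writer contact.height
  writer optional, float64 -> float64: reader contact.balance maps from writer contact.balance
  writer field contact.street has no reader counterpart
  writer field contact.score has no reader counterpart
  => no violations; forward on Device: COMPATIBLE


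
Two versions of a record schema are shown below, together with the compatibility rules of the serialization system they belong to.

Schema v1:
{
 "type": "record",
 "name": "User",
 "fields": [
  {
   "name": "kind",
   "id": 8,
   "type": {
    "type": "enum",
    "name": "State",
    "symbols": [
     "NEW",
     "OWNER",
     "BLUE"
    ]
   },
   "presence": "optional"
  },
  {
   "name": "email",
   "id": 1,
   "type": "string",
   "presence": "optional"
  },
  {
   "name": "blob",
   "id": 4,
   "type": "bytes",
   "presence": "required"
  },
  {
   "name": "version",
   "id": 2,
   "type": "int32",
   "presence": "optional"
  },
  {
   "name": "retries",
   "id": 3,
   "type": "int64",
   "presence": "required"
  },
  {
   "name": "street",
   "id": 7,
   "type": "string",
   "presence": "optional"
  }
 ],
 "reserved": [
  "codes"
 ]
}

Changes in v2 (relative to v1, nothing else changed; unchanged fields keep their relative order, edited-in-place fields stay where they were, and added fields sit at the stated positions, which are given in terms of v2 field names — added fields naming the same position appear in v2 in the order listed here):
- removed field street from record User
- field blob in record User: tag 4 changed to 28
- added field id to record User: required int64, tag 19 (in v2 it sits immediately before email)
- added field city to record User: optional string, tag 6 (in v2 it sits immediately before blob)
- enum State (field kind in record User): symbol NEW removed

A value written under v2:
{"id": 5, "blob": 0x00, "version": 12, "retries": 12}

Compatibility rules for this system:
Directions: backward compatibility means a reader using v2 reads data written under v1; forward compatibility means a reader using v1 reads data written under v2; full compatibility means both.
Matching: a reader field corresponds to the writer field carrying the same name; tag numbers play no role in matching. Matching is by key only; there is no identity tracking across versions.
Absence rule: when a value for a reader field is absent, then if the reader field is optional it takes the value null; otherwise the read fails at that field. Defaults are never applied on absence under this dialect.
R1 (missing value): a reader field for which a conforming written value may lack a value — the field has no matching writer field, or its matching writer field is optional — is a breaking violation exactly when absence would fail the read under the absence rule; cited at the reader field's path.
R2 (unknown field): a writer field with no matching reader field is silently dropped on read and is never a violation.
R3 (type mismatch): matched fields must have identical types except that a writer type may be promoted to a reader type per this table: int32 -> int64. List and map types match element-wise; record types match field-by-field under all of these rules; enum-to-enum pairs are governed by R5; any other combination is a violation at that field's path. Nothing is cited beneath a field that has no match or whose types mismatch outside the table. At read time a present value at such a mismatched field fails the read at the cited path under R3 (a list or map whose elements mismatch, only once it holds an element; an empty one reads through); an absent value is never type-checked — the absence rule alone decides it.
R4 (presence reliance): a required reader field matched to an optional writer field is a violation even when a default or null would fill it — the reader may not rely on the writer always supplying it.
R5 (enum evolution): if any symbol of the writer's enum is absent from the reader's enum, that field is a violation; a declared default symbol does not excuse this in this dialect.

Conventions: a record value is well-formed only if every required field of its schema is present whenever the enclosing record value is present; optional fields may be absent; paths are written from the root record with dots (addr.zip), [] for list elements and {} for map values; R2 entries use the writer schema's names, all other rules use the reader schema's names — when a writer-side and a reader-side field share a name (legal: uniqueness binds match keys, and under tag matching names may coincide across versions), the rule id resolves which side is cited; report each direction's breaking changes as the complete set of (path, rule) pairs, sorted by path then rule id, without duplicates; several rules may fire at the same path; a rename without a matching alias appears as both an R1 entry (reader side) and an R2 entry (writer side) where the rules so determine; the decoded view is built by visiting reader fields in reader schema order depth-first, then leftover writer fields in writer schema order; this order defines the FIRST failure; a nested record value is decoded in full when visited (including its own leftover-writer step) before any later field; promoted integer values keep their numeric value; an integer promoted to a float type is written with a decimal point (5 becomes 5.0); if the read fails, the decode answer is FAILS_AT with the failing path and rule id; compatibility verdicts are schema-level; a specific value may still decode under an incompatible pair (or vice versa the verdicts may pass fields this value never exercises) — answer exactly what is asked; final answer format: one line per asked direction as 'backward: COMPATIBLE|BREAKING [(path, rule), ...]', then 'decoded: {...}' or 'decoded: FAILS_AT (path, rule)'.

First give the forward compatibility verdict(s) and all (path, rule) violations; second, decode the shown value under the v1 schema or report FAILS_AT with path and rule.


forward: COMPATIBLE []; decoded: {"kind": null, "email": null, "blob": 0x00, "version": 12, "retries": 12, "street": null}

each type pair in User: writer, then reader
forward for User (reader v1, writer v2):
  kind: State -> State, writer optional; from kind
  email: string -> string, writer optional; from email
  blob: bytes -> bytes, writer required; from blob
  version: int32 -> int32, writer optional; from version
  retries: int64 -> int64, writer required; from retries
  no writer field matches reader street
  id (writer side), unknown to reader
  city (writer side), unknown to reader
  => no violations; forward on User: COMPATIBLE
decode walk for User under reader schema v1:
  kind := null (absent, optional -> null)
  email := null (absent, optional -> null)
  blob := 0x00
  version := 12
  retries := 12
  street := null (absent, optional -> null)
  writer id: unknown -> dropped
  => decoded: {"kind": null, "email": null, "blob": 0x00, "version": 12, "retries": 12, "street": null}
diffs on User not affecting the asked answer:
  removed field street from record User -> inert for the asked User verdict: nothing fires
  field blob in record User: tag 4 changed to 28 -> inert for the asked User verdict: nothing fires
  added field id to record User: required int64, tag 19 (in v2 it sits immediately before email) -> its effect on User is confined to the backward direction, not asked
  added field city to record User: optional string, tag 6 (in v2 it sits immediately before blob) -> inert for the asked User verdict: nothing fires
  enum State (field kind in record User): symbol NEW removed -> its effect on User is confined to the backward direction, not asked
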